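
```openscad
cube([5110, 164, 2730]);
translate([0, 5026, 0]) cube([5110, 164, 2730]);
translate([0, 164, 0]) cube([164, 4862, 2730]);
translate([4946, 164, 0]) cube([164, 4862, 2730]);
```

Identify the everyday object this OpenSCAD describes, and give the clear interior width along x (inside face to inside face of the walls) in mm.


A house (or room) frame. The interior width is 4782 mm.

Four 2730 mm walls enclosing a rectangle with no floor or roof — a room or house frame. Outside width is 5110 mm and wall thickness is 164 mm, so the interior width is 5110 − 2 × 164 = 4782 mm.


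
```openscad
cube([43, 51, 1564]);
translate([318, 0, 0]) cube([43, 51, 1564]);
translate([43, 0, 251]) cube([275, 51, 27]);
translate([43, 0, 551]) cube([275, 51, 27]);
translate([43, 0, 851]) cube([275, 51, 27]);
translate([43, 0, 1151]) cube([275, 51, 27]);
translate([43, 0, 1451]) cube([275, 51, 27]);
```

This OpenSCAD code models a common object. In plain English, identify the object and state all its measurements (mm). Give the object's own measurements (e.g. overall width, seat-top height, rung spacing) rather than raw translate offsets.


A straight ladder. Two 43×51 mm vertical rails, 1564 mm tall, stand 361 mm apart (outside-to-outside) with their front faces coplanar on the −y side. 5 rungs, each 51 mm deep and 27 mm tall, span between the inner faces of the rails, front faces flush with the rails. The lowest rung's underside is at z = 251 mm and rungs are spaced 300 mm apart (underside to underside).


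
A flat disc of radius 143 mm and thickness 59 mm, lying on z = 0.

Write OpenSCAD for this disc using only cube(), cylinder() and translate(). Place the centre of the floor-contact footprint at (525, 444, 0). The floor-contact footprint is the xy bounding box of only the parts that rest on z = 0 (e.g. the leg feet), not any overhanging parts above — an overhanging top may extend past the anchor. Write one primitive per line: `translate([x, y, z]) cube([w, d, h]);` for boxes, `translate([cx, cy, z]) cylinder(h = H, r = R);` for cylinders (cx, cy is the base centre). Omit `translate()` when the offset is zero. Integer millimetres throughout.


translate([525, 444, 0]) cylinder(h = 59, r = 143);


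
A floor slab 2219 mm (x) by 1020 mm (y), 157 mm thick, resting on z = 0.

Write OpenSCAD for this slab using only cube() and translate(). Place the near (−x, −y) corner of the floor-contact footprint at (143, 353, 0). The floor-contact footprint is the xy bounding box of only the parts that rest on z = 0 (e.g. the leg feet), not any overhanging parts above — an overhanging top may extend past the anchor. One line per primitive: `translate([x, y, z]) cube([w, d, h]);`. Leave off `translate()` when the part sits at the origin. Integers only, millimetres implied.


translate([143, 353, 0]) cube([2219, 1020, 157]);


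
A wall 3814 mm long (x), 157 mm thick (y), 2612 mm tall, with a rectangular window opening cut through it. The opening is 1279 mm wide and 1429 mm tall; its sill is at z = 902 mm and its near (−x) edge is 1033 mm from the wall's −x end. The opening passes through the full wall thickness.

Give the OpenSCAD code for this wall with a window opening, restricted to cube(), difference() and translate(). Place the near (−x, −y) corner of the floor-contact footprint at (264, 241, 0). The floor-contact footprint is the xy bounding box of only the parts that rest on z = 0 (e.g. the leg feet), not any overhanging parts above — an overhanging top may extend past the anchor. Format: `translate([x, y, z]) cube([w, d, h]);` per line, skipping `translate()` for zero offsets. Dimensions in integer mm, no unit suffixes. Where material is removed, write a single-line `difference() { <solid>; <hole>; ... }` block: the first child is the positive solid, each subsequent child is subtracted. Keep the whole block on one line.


difference() { translate([264, 241, 0]) cube([3814, 157, 2612]); translate([1297, 241, 902]) cube([1279, 157, 1429]); }


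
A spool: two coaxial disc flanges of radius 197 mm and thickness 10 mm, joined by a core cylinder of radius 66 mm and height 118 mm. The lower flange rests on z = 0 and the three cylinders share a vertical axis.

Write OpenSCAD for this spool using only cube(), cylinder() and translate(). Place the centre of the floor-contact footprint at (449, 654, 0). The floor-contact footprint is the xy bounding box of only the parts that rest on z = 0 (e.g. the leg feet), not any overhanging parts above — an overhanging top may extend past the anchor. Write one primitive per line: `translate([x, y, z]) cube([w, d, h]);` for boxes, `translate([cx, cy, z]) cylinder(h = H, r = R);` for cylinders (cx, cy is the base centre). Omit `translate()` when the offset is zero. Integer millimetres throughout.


translate([449, 654, 0]) cylinder(h = 10, r = 197);
translate([449, 654, 10]) cylinder(h = 118, r = 66);
translate([449, 654, 128]) cylinder(h = 10, r = 197);


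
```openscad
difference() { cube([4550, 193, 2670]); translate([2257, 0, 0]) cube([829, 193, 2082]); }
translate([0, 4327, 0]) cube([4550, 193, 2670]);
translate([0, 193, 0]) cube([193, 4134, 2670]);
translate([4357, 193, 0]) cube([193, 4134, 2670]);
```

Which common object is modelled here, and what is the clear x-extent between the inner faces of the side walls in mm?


A single room. The interior width is 4164 mm.

Four walls enclosing a rectangle with a door in the front wall — a room. Outside width 4550 minus two 193 mm walls gives 4164 mm.


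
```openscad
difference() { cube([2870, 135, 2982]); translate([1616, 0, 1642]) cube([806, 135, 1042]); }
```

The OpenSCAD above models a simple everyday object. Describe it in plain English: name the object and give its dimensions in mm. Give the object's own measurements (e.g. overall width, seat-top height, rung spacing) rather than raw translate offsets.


A wall 2870 mm long (x), 135 mm thick (y), 2982 mm tall, with a rectangular window opening cut through it. The opening is 806 mm wide and 1042 mm tall; its sill is at z = 1642 mm and its near (−x) edge is 1616 mm from the wall's −x end. The opening passes through the full wall thickness.


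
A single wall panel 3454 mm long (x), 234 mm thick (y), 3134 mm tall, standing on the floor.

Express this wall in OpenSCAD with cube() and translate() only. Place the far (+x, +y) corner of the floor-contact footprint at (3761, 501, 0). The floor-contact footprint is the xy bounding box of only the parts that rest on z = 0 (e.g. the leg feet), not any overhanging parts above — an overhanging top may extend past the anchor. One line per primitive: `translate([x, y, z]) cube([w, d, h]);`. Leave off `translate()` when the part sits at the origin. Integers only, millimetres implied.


translate([307, 267, 0]) cube([3454, 234, 3134]);


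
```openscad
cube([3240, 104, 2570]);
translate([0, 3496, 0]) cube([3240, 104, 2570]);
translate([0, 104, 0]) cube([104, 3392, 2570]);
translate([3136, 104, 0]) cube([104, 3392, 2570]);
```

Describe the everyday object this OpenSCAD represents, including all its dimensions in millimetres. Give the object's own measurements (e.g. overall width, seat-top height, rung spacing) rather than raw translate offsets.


The wall frame of a small rectangular building: four walls, each 2570 mm tall and 104 mm thick, enclosing a footprint 3240 mm (x) by 3600 mm (y) outside-to-outside, with no floor or roof. The front and back walls (the −y and +y sides) span the full width; the two side walls fit between them.


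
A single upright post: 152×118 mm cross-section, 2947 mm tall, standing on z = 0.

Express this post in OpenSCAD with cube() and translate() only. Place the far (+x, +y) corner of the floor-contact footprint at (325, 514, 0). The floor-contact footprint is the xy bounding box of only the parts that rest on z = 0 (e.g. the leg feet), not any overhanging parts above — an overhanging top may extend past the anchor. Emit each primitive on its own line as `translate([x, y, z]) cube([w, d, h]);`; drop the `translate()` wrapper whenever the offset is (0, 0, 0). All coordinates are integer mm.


translate([173, 396, 0]) cube([152, 118, 2947]);


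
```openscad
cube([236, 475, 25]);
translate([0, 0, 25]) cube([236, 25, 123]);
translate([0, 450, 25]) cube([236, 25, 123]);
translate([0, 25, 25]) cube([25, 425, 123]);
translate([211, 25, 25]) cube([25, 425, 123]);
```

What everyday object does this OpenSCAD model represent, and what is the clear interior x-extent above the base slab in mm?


An open box. The internal width is 186 mm.

A 236×475 base slab with four walls standing on it — an open box. The base is 236 mm wide and the walls are 25 mm thick, so the internal width is 236 − 2 × 25 = 186 mm.


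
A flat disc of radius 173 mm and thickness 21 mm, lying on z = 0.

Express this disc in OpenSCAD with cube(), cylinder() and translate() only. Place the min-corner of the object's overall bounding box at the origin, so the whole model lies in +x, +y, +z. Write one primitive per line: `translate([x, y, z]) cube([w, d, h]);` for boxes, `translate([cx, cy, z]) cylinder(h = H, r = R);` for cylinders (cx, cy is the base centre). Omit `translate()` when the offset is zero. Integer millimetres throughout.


translate([173, 173, 0]) cylinder(h = 21, r = 173);


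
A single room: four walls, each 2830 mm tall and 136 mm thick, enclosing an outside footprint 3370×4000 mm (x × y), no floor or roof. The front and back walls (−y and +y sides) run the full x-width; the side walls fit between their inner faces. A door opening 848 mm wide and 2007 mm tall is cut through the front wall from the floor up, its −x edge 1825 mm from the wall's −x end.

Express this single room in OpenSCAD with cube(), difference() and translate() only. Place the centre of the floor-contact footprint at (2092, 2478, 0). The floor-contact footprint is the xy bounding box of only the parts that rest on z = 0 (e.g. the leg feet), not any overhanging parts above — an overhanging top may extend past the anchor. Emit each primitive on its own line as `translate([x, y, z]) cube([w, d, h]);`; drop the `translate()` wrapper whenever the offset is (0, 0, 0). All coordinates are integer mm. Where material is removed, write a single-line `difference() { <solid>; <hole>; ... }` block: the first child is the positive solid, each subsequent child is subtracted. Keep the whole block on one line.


difference() { translate([407, 478, 0]) cube([3370, 136, 2830]); translate([2232, 478, 0]) cube([848, 136, 2007]); }
translate([407, 4342, 0]) cube([3370, 136, 2830]);
translate([407, 614, 0]) cube([136, 3728, 2830]);
translate([3641, 614, 0]) cube([136, 3728, 2830]);


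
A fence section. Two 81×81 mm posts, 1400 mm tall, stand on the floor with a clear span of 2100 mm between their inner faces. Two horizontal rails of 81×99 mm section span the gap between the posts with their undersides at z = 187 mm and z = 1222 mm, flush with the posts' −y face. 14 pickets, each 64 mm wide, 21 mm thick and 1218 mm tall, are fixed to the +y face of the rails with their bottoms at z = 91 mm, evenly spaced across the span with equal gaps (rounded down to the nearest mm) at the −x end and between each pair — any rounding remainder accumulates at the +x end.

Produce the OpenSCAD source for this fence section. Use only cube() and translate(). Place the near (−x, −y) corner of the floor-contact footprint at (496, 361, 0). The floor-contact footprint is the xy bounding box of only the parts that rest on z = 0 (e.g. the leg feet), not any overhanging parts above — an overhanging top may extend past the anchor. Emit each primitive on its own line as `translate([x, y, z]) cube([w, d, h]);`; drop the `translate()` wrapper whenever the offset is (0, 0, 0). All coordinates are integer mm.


translate([496, 361, 0]) cube([81, 81, 1400]);
translate([2677, 361, 0]) cube([81, 81, 1400]);
translate([577, 361, 187]) cube([2100, 81, 99]);
translate([577, 361, 1222]) cube([2100, 81, 99]);
translate([657, 442, 91]) cube([64, 21, 1218]);
translate([801, 442, 91]) cube([64, 21, 1218]);
translate([945, 442, 91]) cube([64, 21, 1218]);
translate([1089, 442, 91]) cube([64, 21, 1218]);
translate([1233, 442, 91]) cube([64, 21, 1218]);
translate([1377, 442, 91]) cube([64, 21, 1218]);
translate([1521, 442, 91]) cube([64, 21, 1218]);
translate([1665, 442, 91]) cube([64, 21, 1218]);
translate([1809, 442, 91]) cube([64, 21, 1218]);
translate([1953, 442, 91]) cube([64, 21, 1218]);
translate([2097, 442, 91]) cube([64, 21, 1218]);
translate([2241, 442, 91]) cube([64, 21, 1218]);
translate([2385, 442, 91]) cube([64, 21, 1218]);
translate([2529, 442, 91]) cube([64, 21, 1218]);


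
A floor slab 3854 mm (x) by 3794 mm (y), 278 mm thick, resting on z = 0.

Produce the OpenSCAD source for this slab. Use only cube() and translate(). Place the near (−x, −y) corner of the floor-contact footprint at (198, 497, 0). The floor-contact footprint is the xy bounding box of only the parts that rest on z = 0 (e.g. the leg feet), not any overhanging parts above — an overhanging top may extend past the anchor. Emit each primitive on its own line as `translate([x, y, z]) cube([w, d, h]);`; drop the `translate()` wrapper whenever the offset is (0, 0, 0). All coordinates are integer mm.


translate([198, 497, 0]) cube([3854, 3794, 278]);


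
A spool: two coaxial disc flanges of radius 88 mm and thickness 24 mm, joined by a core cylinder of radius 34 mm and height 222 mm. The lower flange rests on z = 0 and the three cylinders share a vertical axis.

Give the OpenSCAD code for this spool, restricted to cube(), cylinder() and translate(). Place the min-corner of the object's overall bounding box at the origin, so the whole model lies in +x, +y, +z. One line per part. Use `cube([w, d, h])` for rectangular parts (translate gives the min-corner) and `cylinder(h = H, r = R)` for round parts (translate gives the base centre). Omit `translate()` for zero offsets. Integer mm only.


translate([88, 88, 0]) cylinder(h = 24, r = 88);
translate([88, 88, 24]) cylinder(h = 222, r = 34);
translate([88, 88, 246]) cylinder(h = 24, r = 88);


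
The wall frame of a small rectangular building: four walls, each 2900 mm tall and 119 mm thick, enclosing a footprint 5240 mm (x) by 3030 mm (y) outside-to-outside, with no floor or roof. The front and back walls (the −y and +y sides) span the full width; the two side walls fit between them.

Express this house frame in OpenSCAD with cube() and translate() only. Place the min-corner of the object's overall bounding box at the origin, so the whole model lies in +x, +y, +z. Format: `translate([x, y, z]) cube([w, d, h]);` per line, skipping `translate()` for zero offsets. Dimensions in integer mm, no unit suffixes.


cube([5240, 119, 2900]);
translate([0, 2911, 0]) cube([5240, 119, 2900]);
translate([0, 119, 0]) cube([119, 2792, 2900]);
translate([5121, 119, 0]) cube([119, 2792, 2900]);


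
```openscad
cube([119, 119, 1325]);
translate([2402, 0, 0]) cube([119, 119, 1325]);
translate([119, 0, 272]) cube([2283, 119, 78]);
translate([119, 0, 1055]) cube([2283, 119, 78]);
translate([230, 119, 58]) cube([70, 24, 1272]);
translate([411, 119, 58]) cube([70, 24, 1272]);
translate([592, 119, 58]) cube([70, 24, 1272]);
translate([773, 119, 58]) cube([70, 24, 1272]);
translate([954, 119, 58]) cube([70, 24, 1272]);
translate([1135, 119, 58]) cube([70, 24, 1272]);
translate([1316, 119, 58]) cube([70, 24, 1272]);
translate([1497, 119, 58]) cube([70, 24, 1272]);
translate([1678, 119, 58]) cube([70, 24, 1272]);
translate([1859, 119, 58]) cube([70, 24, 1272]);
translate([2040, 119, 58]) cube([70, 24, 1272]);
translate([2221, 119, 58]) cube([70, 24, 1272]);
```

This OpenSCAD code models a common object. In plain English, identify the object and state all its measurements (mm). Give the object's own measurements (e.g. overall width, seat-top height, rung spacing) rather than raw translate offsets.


A fence section. Two 119×119 mm posts, 1325 mm tall, stand on the floor with a clear span of 2283 mm between their inner faces. Two horizontal rails of 119×78 mm section span the gap between the posts with their undersides at z = 272 mm and z = 1055 mm, flush with the posts' −y face. 12 pickets, each 70 mm wide, 24 mm thick and 1272 mm tall, are fixed to the +y face of the rails with their bottoms at z = 58 mm, spaced across the span with a 111 mm gap after the −x post and between neighbouring pickets and before the +x post.


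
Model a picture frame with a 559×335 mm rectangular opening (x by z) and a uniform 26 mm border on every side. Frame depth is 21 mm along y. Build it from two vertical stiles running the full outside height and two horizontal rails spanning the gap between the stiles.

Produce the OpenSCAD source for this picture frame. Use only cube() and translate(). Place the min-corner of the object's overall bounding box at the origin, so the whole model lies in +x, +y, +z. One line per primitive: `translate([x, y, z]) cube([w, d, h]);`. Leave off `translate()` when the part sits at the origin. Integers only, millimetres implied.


cube([26, 21, 387]);
translate([585, 0, 0]) cube([26, 21, 387]);
translate([26, 0, 0]) cube([559, 21, 26]);
translate([26, 0, 361]) cube([559, 21, 26]);


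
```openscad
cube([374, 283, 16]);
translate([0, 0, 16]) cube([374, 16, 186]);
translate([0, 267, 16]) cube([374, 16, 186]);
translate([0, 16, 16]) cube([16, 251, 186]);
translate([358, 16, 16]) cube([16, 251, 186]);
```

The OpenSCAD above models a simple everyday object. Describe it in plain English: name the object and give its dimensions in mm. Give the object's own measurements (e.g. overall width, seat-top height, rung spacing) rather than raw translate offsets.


An open-topped rectangular box: outside dimensions 374×283×202 mm, with a uniform wall and base thickness of 16 mm. The base is a full 374×283 slab on the floor; four walls sit on top of the base. The front and back walls (the −y and +y sides) span the full width; the two side walls fit between them.


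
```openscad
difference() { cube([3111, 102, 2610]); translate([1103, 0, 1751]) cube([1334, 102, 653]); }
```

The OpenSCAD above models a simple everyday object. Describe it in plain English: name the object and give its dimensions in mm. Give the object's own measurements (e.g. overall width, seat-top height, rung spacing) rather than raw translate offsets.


A wall 3111 mm long (x), 102 mm thick (y), 2610 mm tall, with a rectangular window opening cut through it. The opening is 1334 mm wide and 653 mm tall; its sill is at z = 1751 mm and its near (−x) edge is 1103 mm from the wall's −x end. The opening passes through the full wall thickness.


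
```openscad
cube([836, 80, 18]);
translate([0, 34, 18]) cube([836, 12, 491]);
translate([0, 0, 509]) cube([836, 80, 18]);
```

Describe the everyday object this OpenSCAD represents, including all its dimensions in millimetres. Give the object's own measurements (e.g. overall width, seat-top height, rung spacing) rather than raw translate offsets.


An I-beam lying along x, 836 mm long. Overall section height 527 mm. Two flanges 80 mm wide (y) and 18 mm thick, one on the floor and one at the top; a web 12 mm thick runs between them, centred on the flange width.


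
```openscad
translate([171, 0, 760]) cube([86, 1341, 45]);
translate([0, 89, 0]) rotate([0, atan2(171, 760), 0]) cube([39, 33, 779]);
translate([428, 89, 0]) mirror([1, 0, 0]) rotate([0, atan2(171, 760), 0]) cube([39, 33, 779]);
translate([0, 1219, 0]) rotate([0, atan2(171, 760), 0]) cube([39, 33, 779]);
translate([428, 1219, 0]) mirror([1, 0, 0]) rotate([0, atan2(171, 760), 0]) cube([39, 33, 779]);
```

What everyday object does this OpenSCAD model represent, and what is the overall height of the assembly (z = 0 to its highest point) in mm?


A sawhorse. The overall height is 805 mm.

A beam across two mirrored pairs of raked legs — a sawhorse. The beam's underside is at z = 760 (matching the legs' vertical rise in atan2(171, 760)) and the beam is 45 mm tall, so its top is at 760 + 45 = 805 mm. The raked legs top out at the beam's underside, so that is the highest point.


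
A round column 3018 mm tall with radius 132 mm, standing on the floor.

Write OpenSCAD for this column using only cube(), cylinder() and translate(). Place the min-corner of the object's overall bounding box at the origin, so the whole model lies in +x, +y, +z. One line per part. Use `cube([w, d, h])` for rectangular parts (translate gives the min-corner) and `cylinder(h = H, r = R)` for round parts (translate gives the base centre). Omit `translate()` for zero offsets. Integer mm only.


translate([132, 132, 0]) cylinder(h = 3018, r = 132);


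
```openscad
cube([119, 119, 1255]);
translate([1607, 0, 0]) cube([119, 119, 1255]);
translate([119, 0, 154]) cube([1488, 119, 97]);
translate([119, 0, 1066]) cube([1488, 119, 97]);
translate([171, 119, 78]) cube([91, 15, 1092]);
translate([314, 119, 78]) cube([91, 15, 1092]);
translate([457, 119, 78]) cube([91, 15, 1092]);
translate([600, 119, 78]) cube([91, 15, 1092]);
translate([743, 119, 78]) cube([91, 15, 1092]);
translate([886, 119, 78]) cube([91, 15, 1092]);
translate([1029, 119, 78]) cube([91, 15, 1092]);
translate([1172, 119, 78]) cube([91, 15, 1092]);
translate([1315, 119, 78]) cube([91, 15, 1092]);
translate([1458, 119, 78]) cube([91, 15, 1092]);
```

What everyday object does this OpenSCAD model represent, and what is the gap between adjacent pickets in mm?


A fence section. The picket gap is 52 mm.

Two posts, two rails, 10 pickets — a fence section. Span 1488 mm holds 10 pickets of 91 mm with 11 equal gaps: ⌊(1488 − 10·91) / 11⌋ = 52 mm.


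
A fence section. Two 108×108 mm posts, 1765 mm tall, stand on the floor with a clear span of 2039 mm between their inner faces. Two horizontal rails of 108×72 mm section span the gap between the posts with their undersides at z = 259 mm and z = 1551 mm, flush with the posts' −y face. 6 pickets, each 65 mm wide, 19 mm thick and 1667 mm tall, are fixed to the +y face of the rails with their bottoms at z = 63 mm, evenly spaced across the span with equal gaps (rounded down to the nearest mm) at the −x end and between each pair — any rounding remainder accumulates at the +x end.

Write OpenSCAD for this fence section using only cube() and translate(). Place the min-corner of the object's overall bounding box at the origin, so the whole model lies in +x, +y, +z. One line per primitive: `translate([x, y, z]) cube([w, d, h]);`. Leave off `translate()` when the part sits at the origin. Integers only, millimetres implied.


cube([108, 108, 1765]);
translate([2147, 0, 0]) cube([108, 108, 1765]);
translate([108, 0, 259]) cube([2039, 108, 72]);
translate([108, 0, 1551]) cube([2039, 108, 72]);
translate([343, 108, 63]) cube([65, 19, 1667]);
translate([643, 108, 63]) cube([65, 19, 1667]);
translate([943, 108, 63]) cube([65, 19, 1667]);
translate([1243, 108, 63]) cube([65, 19, 1667]);
translate([1543, 108, 63]) cube([65, 19, 1667]);
translate([1843, 108, 63]) cube([65, 19, 1667]);


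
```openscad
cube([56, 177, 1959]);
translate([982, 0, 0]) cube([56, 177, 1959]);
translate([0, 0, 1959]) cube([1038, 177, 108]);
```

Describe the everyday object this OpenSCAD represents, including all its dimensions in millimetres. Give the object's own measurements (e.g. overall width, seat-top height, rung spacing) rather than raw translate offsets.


A door frame. The clear opening is 926 mm wide and 1959 mm high. Two 56 mm wide jambs, 177 mm deep, stand either side of the opening from the floor to the top of the opening. A 108 mm thick head sits across the top of both jambs, spanning the full outside width of the frame.


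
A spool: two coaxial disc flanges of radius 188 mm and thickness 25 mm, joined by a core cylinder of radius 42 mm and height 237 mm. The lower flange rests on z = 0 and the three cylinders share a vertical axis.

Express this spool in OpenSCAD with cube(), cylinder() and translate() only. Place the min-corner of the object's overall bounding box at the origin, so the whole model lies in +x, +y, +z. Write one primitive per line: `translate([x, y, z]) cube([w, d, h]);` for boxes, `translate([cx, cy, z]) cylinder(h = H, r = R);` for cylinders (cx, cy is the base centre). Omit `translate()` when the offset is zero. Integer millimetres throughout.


translate([188, 188, 0]) cylinder(h = 25, r = 188);
translate([188, 188, 25]) cylinder(h = 237, r = 42);
translate([188, 188, 262]) cylinder(h = 25, r = 188);


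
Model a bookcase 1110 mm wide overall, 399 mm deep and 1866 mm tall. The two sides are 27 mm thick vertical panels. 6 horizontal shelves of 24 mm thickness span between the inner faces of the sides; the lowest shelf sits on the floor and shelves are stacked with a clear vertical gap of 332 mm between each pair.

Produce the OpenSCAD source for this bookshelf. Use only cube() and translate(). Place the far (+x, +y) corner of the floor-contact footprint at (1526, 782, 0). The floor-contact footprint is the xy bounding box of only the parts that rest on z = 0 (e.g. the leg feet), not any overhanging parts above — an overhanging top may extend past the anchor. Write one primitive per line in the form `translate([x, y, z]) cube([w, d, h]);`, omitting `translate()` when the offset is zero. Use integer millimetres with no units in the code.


translate([416, 383, 0]) cube([27, 399, 1866]);
translate([1499, 383, 0]) cube([27, 399, 1866]);
translate([443, 383, 0]) cube([1056, 399, 24]);
translate([443, 383, 356]) cube([1056, 399, 24]);
translate([443, 383, 712]) cube([1056, 399, 24]);
translate([443, 383, 1068]) cube([1056, 399, 24]);
translate([443, 383, 1424]) cube([1056, 399, 24]);
translate([443, 383, 1780]) cube([1056, 399, 24]);


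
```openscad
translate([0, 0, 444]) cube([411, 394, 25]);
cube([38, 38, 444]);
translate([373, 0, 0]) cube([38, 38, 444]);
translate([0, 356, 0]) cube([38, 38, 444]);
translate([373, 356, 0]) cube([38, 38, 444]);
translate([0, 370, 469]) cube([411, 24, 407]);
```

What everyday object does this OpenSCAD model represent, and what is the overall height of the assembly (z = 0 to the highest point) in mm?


A chair. The overall height is 876 mm.

A slab on four corner posts with a tall panel at the back — a chair. The seat slab sits at z = 444 with thickness 25, and the 407 mm backrest starts at the seat top, so the overall height is 444 + 25 + 407 = 876 mm.


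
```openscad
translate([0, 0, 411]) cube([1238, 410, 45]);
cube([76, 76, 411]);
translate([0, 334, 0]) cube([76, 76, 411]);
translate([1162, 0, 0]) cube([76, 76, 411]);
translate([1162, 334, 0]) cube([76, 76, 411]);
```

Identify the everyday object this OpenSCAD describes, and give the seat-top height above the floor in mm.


A bench. The seat-top height is 456 mm.

A long slab on four corner posts — a bench. The slab sits at z = 411 with thickness 45, so the top is 411 + 45 = 456 mm.


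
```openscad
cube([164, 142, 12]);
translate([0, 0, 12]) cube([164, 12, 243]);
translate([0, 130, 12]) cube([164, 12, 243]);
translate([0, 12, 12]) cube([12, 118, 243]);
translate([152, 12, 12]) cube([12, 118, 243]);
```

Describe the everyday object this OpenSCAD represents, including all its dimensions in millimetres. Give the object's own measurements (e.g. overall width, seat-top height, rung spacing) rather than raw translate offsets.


An open-topped rectangular box: outside dimensions 164×142×255 mm, with a uniform wall and base thickness of 12 mm. The base is a full 164×142 slab on the floor; four walls sit on top of the base. The front and back walls (the −y and +y sides) span the full width; the two side walls fit between them.


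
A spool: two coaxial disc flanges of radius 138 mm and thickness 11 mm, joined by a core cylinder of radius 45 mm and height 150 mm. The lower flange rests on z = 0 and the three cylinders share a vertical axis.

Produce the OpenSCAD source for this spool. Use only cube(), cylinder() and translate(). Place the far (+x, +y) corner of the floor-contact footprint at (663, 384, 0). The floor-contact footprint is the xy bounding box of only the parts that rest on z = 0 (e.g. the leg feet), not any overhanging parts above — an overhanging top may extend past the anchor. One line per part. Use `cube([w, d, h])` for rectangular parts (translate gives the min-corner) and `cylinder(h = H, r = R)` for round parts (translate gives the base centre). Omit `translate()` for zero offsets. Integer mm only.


translate([525, 246, 0]) cylinder(h = 11, r = 138);
translate([525, 246, 11]) cylinder(h = 150, r = 45);
translate([525, 246, 161]) cylinder(h = 11, r = 138);


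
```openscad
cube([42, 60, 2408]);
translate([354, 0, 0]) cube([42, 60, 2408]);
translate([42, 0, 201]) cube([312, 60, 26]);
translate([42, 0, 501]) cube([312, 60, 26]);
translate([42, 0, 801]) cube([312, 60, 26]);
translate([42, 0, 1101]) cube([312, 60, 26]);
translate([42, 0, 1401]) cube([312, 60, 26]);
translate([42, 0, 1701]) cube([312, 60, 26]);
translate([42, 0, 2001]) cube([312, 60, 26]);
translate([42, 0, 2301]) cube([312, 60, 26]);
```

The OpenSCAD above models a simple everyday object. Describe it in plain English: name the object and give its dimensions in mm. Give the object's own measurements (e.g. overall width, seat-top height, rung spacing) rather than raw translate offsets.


A straight ladder. Two 42×60 mm vertical rails, 2408 mm tall, stand 396 mm apart (outside-to-outside) with their front faces coplanar on the −y side. 8 rungs, each 60 mm deep and 26 mm tall, span between the inner faces of the rails, front faces flush with the rails. The lowest rung's underside is at z = 201 mm and rungs are spaced 300 mm apart (underside to underside).


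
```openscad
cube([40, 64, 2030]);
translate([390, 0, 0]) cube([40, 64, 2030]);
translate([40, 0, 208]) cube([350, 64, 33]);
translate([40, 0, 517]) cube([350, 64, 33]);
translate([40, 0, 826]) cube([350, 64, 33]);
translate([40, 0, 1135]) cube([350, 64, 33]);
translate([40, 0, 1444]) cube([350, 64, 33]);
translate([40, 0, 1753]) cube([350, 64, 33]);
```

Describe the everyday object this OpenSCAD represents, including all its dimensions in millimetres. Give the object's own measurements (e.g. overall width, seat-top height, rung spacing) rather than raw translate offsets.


A straight ladder. Two 40×64 mm vertical rails, 2030 mm tall, stand 430 mm apart (outside-to-outside) with their front faces coplanar on the −y side. 6 rungs, each 64 mm deep and 33 mm tall, span between the inner faces of the rails, front faces flush with the rails. The lowest rung's underside is at z = 208 mm and rungs are spaced 309 mm apart (underside to underside).


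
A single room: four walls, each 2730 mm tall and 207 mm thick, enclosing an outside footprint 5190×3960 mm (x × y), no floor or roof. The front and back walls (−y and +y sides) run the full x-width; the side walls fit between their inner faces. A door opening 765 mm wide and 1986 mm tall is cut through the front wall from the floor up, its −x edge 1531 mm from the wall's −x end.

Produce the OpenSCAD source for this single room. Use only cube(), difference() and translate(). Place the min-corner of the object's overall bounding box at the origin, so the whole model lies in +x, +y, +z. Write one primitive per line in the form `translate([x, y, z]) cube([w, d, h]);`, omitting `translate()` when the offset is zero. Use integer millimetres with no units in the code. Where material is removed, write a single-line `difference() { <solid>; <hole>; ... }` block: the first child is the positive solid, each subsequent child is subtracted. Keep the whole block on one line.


difference() { cube([5190, 207, 2730]); translate([1531, 0, 0]) cube([765, 207, 1986]); }
translate([0, 3753, 0]) cube([5190, 207, 2730]);
translate([0, 207, 0]) cube([207, 3546, 2730]);
translate([4983, 207, 0]) cube([207, 3546, 2730]);


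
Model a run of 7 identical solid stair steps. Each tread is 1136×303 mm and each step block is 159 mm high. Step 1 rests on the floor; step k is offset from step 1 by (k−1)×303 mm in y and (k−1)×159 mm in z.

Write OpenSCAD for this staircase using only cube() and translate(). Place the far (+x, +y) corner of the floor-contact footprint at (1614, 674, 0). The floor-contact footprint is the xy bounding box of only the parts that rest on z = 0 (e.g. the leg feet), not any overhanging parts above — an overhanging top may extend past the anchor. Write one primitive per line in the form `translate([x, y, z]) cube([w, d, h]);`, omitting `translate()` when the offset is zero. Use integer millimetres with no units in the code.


translate([478, 371, 0]) cube([1136, 303, 159]);
translate([478, 674, 159]) cube([1136, 303, 159]);
translate([478, 977, 318]) cube([1136, 303, 159]);
translate([478, 1280, 477]) cube([1136, 303, 159]);
translate([478, 1583, 636]) cube([1136, 303, 159]);
translate([478, 1886, 795]) cube([1136, 303, 159]);
translate([478, 2189, 954]) cube([1136, 303, 159]);


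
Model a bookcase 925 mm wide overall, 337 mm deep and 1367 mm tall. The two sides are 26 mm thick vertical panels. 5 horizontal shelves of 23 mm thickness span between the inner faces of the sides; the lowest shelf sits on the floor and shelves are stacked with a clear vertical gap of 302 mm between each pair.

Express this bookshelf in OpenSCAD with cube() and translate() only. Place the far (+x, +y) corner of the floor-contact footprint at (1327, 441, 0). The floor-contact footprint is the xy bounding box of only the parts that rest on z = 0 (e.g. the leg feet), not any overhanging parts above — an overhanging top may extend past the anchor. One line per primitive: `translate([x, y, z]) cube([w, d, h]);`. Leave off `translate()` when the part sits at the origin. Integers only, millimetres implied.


translate([402, 104, 0]) cube([26, 337, 1367]);
translate([1301, 104, 0]) cube([26, 337, 1367]);
translate([428, 104, 0]) cube([873, 337, 23]);
translate([428, 104, 325]) cube([873, 337, 23]);
translate([428, 104, 650]) cube([873, 337, 23]);
translate([428, 104, 975]) cube([873, 337, 23]);
translate([428, 104, 1300]) cube([873, 337, 23]);


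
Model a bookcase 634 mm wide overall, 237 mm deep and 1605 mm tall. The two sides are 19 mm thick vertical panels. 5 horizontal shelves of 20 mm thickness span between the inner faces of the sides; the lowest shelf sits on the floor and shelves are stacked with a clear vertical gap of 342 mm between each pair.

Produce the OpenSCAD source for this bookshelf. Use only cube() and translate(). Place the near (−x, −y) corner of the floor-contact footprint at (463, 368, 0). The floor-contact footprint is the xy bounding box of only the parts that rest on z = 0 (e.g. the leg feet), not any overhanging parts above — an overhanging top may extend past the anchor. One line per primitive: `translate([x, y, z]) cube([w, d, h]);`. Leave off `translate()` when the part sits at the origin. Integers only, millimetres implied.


translate([463, 368, 0]) cube([19, 237, 1605]);
translate([1078, 368, 0]) cube([19, 237, 1605]);
translate([482, 368, 0]) cube([596, 237, 20]);
translate([482, 368, 362]) cube([596, 237, 20]);
translate([482, 368, 724]) cube([596, 237, 20]);
translate([482, 368, 1086]) cube([596, 237, 20]);
translate([482, 368, 1448]) cube([596, 237, 20]);


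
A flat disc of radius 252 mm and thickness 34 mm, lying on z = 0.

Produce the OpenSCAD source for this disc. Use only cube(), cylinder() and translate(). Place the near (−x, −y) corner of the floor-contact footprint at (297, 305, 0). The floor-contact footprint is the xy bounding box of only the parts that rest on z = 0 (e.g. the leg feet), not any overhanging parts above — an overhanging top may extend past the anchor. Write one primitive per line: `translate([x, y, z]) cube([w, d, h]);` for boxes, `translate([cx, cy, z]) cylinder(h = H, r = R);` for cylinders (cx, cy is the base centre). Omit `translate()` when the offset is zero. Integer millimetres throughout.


translate([549, 557, 0]) cylinder(h = 34, r = 252);


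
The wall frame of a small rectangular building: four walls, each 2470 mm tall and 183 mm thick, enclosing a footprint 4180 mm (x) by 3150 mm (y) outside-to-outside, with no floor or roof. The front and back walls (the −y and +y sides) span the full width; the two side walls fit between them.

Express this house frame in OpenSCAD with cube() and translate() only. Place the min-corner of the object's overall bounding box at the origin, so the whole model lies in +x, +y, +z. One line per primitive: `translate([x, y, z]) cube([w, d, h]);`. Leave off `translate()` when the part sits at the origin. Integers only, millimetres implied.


cube([4180, 183, 2470]);
translate([0, 2967, 0]) cube([4180, 183, 2470]);
translate([0, 183, 0]) cube([183, 2784, 2470]);
translate([3997, 183, 0]) cube([183, 2784, 2470]);


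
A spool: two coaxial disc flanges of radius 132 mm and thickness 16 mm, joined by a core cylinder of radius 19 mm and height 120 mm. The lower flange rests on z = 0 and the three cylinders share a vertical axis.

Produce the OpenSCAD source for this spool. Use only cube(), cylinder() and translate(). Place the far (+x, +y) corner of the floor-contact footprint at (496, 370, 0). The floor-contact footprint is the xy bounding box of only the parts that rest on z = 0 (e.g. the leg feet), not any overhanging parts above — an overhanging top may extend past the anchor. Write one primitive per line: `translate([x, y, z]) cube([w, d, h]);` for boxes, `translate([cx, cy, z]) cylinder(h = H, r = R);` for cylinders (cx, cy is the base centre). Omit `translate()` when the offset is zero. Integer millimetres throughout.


translate([364, 238, 0]) cylinder(h = 16, r = 132);
translate([364, 238, 16]) cylinder(h = 120, r = 19);
translate([364, 238, 136]) cylinder(h = 16, r = 132);


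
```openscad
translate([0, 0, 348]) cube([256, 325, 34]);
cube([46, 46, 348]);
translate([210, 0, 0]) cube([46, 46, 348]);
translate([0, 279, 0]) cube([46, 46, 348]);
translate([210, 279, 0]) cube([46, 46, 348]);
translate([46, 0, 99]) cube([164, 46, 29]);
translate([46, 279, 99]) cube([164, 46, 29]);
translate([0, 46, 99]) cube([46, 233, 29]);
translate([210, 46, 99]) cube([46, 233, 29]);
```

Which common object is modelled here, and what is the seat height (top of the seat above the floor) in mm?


A stool. The seat height is 382 mm.

A 256×325×34 slab at z = 348 on four corner posts — a stool. The seat top is 348 + 34 = 382 mm.


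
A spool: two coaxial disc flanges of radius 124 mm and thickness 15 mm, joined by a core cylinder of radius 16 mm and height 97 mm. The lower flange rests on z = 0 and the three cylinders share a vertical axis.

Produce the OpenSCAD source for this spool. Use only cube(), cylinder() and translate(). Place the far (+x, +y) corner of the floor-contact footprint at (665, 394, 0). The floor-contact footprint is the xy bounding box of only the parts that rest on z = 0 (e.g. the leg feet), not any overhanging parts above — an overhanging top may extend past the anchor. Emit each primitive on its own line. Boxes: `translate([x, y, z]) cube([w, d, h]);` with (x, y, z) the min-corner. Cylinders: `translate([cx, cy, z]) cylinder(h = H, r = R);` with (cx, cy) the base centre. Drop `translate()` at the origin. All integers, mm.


translate([541, 270, 0]) cylinder(h = 15, r = 124);
translate([541, 270, 15]) cylinder(h = 97, r = 16);
translate([541, 270, 112]) cylinder(h = 15, r = 124);


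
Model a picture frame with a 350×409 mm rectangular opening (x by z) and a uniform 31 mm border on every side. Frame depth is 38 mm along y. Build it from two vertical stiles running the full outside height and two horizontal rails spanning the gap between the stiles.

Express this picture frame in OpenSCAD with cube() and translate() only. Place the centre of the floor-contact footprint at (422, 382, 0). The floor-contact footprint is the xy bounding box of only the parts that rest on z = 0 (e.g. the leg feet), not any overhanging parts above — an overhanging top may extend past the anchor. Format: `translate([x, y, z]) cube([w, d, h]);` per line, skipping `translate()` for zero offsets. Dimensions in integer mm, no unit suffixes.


translate([216, 363, 0]) cube([31, 38, 471]);
translate([597, 363, 0]) cube([31, 38, 471]);
translate([247, 363, 0]) cube([350, 38, 31]);
translate([247, 363, 440]) cube([350, 38, 31]);
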